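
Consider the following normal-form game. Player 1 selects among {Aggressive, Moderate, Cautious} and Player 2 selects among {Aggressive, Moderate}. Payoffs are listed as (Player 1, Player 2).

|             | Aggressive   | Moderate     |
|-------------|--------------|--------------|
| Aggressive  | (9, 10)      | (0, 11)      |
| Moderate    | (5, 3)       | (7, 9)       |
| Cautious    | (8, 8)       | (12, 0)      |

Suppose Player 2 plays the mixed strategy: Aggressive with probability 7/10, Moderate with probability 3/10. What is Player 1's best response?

Compute Player 1's expected payoff from each pure strategy against the given mix.
Aggressive: (7/10)·9 + (3/10)·0 = 63/10
Moderate: (7/10)·5 + (3/10)·7 = 28/5
Cautious: (7/10)·8 + (3/10)·12 = 46/5
Highest expected payoff is 46/5, from Cautious.

Cautious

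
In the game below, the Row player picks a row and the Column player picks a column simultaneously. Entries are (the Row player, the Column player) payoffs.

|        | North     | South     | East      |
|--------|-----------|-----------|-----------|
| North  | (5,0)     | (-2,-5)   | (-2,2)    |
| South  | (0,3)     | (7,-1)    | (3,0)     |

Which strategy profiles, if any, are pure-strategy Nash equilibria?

Check mutual best responses: a cell is a NE iff neither player can gain by unilaterally deviating.
The Row player's best responses — vs North: North (payoff 5); vs South: South (payoff 7); vs East: South (payoff 3).
The Column player's best responses — vs North: East (payoff 2); vs South: North (payoff 3).
No cell has both players best-responding. For instance, the Row player's best reply to North is North, but against North the Column player prefers East over North.

No pure-strategy Nash equilibrium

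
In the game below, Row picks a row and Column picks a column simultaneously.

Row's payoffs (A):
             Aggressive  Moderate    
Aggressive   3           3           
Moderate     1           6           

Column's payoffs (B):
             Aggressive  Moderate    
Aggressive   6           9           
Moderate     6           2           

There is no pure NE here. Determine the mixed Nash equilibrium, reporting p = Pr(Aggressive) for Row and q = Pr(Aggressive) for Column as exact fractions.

p = 4/7, q = 3/5

In a mixed NE each player is indifferent between their pure strategies, so the opponent's mix sets the indifference.
Column indifferent between Aggressive and Moderate: p·6 + (1−p)·6 = p·9 + (1−p)·2 ⟹ 6 + 0p = 2 + 7p ⟹ p = 4/7.
Row indifferent between Aggressive and Moderate: q·3 + (1−q)·3 = q·1 + (1−q)·6 ⟹ 3 + 0q = 6 + (-5)q ⟹ q = 3/5.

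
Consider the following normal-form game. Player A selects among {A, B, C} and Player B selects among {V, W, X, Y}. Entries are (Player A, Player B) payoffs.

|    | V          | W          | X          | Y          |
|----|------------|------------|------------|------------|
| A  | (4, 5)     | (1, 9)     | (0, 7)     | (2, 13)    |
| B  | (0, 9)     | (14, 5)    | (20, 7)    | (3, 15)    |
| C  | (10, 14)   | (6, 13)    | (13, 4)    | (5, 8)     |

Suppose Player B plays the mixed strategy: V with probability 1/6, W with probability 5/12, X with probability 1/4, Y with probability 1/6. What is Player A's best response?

B

Player A's best reply maximizes expected payoff against the mix.
A: (1/6)·4 + (5/12)·1 + (1/4)·0 + (1/6)·2 = 17/12
B: (1/6)·0 + (5/12)·14 + (1/4)·20 + (1/6)·3 = 34/3
C: (1/6)·10 + (5/12)·6 + (1/4)·13 + (1/6)·5 = 33/4
Highest expected payoff is 34/3, from B.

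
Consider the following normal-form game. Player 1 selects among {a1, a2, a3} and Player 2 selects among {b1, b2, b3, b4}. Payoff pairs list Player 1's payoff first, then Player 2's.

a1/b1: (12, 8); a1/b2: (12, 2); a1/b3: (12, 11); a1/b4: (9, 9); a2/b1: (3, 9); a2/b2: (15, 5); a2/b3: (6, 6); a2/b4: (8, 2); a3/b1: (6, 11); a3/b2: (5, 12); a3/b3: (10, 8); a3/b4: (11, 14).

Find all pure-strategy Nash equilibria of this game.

(a1, b3) and (a3, b4)

Find each player's best response to every opponent strategy; NE are the intersections.
Player 1's best responses — vs b1: a1 (payoff 12); vs b2: a2 (payoff 15); vs b3: a1 (payoff 12); vs b4: a3 (payoff 11).
Player 2's best responses — vs a1: b3 (payoff 11); vs a2: b1 (payoff 9); vs a3: b4 (payoff 14).
Mutual best responses occur at (a1, b3) and (a3, b4); at each, neither player gains by switching.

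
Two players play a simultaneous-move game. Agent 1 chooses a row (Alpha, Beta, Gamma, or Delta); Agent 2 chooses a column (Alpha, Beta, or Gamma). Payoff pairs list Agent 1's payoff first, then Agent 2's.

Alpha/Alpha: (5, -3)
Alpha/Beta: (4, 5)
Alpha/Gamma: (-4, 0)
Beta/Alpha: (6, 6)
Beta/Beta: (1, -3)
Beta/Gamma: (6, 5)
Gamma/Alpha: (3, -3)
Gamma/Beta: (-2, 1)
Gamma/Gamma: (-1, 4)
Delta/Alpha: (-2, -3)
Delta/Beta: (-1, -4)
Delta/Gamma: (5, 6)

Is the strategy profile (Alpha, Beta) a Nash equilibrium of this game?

Holding Agent 2 at Beta: Agent 1 gets 4 from Alpha, versus 1 from Beta, -2 from Gamma, -1 from Delta. No profitable deviation for Agent 1.
Holding Agent 1 at Alpha: Agent 2 gets 5 from Beta, versus -3 from Alpha, 0 from Gamma. No profitable deviation for Agent 2 either.

Yes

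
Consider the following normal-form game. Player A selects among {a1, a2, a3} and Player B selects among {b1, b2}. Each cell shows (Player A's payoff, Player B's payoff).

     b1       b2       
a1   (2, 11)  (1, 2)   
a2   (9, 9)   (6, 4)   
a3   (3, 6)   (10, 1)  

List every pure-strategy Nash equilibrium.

(a2, b1)

Find each player's best response to every opponent strategy; NE are the intersections.
Player A's best responses — vs b1: a2 (payoff 9); vs b2: a3 (payoff 10).
Player B's best responses — vs a1: b1 (payoff 11); vs a2: b1 (payoff 9); vs a3: b1 (payoff 6).
The only mutual best response is (a2, b1); neither player gains by switching there.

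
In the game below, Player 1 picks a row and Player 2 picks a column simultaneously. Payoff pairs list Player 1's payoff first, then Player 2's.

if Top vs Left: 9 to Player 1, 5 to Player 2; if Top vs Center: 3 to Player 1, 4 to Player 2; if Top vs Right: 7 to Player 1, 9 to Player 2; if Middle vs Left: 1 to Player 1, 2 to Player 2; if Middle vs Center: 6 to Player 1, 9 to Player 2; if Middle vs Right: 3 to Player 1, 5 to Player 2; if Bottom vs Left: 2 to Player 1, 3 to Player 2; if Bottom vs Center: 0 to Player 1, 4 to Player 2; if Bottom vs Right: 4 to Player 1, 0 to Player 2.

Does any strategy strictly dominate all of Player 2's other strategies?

Check whether one of Player 2's strategies beats all alternatives regardless of what the opponent does.
Left is not dominant: against Top, Right gives 9 > 5.
Center is not dominant: against Top, Left gives 5 > 4.
Right is not dominant: against Middle, Center gives 9 > 5.
No single strategy is best against every opponent action.

No strictly dominant strategy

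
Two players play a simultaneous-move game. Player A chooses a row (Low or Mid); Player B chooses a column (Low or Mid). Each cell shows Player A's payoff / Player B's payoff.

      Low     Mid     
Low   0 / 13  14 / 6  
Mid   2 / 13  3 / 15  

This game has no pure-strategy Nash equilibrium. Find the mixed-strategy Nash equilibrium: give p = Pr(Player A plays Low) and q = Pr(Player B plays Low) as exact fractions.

In a mixed NE each player is indifferent between their pure strategies, so the opponent's mix sets the indifference.
Player B indifferent between Low and Mid: p·13 + (1−p)·13 = p·6 + (1−p)·15 ⟹ 13 + 0p = 15 + (-9)p ⟹ p = 2/9.
Player A indifferent between Low and Mid: q·0 + (1−q)·14 = q·2 + (1−q)·3 ⟹ 14 + (-14)q = 3 + (-1)q ⟹ q = 11/13.

p = 2/9, q = 11/13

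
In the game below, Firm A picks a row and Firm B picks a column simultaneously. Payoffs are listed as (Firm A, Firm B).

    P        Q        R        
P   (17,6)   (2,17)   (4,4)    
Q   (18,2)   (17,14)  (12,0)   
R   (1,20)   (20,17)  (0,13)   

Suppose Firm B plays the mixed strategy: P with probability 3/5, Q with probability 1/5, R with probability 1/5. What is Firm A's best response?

Firm A's best reply maximizes expected payoff against the mix.
P: (3/5)·17 + (1/5)·2 + (1/5)·4 = 57/5
Q: (3/5)·18 + (1/5)·17 + (1/5)·12 = 83/5
R: (3/5)·1 + (1/5)·20 + (1/5)·0 = 23/5
Highest expected payoff is 83/5, from Q.

Q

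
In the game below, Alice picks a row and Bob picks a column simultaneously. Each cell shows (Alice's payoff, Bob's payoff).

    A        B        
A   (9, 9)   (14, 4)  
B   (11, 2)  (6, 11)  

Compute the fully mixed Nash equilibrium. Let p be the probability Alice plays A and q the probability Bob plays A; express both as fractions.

In a mixed NE each player is indifferent between their pure strategies, so the opponent's mix sets the indifference.
Bob indifferent between A and B: p·9 + (1−p)·2 = p·4 + (1−p)·11 ⟹ 2 + 7p = 11 + (-7)p ⟹ p = 9/14.
Alice indifferent between A and B: q·9 + (1−q)·14 = q·11 + (1−q)·6 ⟹ 14 + (-5)q = 6 + 5q ⟹ q = 4/5.

p = 9/14, q = 4/5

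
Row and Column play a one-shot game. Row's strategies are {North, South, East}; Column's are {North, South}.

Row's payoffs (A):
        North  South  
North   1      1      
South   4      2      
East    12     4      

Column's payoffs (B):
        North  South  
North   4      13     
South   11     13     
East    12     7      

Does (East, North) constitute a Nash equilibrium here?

Yes

Holding Column at North: Row gets 12 from East, versus 1 from North, 4 from South. No profitable deviation for Row.
Holding Row at East: Column gets 12 from North, versus 7 from South. No profitable deviation for Column either.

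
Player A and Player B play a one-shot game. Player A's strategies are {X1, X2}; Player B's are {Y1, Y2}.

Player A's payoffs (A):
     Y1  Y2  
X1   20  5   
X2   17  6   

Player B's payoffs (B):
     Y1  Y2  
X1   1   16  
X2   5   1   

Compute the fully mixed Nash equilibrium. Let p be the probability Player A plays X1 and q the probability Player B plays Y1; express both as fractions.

In a mixed NE each player is indifferent between their pure strategies, so the opponent's mix sets the indifference.
Player B indifferent between Y1 and Y2: p·1 + (1−p)·5 = p·16 + (1−p)·1 ⟹ 5 + (-4)p = 1 + 15p ⟹ p = 4/19.
Player A indifferent between X1 and X2: q·20 + (1−q)·5 = q·17 + (1−q)·6 ⟹ 5 + 15q = 6 + 11q ⟹ q = 1/4.

p = 4/19, q = 1/4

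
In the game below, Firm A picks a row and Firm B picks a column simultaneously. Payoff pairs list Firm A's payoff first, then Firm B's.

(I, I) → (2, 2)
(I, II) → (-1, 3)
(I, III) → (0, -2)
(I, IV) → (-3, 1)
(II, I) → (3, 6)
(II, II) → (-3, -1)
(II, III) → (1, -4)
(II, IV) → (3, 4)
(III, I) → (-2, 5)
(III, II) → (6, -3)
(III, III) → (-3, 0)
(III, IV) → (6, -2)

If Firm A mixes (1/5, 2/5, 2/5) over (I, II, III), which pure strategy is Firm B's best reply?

Compute Firm B's expected payoff from each pure strategy against the given mix.
I: (1/5)·2 + (2/5)·6 + (2/5)·5 = 24/5
II: (1/5)·3 + (2/5)·(-1) + (2/5)·(-3) = -1
III: (1/5)·(-2) + (2/5)·(-4) + (2/5)·0 = -2
IV: (1/5)·1 + (2/5)·4 + (2/5)·(-2) = 1
Highest expected payoff is 24/5, from I.

I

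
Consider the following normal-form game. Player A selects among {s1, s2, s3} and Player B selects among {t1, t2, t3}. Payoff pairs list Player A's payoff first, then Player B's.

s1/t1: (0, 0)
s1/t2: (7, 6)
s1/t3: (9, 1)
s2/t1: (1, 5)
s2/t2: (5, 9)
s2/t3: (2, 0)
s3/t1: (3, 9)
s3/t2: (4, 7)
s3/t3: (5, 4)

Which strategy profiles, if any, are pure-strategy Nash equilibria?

(s1, t2) and (s3, t1)

A profile is a Nash equilibrium when each player is best-responding to the other.
Player A's best responses — vs t1: s3 (payoff 3); vs t2: s1 (payoff 7); vs t3: s1 (payoff 9).
Player B's best responses — vs s1: t2 (payoff 6); vs s2: t2 (payoff 9); vs s3: t1 (payoff 9).
Mutual best responses occur at (s1, t2) and (s3, t1); at each, neither player gains by switching.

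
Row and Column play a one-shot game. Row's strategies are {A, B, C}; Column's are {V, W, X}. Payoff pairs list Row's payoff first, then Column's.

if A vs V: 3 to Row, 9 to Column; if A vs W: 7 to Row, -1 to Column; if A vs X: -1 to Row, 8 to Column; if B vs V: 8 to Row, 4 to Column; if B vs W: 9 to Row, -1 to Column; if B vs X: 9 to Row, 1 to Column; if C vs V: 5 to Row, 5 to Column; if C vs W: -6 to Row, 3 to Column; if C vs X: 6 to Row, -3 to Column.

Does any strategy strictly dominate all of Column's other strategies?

Check whether one of Column's strategies beats all alternatives regardless of what the opponent does.
V strictly dominates: vs A: 9 > each of {-1, 8}; vs B: 4 > each of {-1, 1}; vs C: 5 > each of {3, -3}.

V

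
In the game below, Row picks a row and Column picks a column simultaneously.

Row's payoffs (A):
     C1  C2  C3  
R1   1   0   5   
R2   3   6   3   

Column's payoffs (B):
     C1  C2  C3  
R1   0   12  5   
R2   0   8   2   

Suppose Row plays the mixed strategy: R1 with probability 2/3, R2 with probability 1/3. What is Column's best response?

Column's best reply maximizes expected payoff against the mix.
C1: (2/3)·0 + (1/3)·0 = 0
C2: (2/3)·12 + (1/3)·8 = 32/3
C3: (2/3)·5 + (1/3)·2 = 4
Highest expected payoff is 32/3, from C2.

C2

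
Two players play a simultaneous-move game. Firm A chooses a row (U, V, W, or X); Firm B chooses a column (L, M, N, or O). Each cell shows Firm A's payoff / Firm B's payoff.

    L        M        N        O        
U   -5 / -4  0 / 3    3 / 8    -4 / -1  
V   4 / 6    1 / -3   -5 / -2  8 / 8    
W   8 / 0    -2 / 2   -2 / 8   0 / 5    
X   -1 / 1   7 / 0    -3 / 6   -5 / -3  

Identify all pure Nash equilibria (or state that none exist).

A profile is a Nash equilibrium when each player is best-responding to the other.
Firm A's best responses — vs L: W (payoff 8); vs M: X (payoff 7); vs N: U (payoff 3); vs O: V (payoff 8).
Firm B's best responses — vs U: N (payoff 8); vs V: O (payoff 8); vs W: N (payoff 8); vs X: N (payoff 6).
Mutual best responses occur at (U, N) and (V, O); at each, neither player gains by switching.

(U, N) and (V, O)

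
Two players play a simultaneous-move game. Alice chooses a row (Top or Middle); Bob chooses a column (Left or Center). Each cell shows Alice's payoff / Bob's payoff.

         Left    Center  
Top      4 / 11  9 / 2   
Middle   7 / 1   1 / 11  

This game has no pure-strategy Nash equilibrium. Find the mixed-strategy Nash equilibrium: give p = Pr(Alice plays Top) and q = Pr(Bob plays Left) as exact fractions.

p = 10/19, q = 8/11

Each player's mixing probability is pinned down by making the *other* player indifferent.
Bob indifferent between Left and Center: p·11 + (1−p)·1 = p·2 + (1−p)·11 ⟹ 1 + 10p = 11 + (-9)p ⟹ p = 10/19.
Alice indifferent between Top and Middle: q·4 + (1−q)·9 = q·7 + (1−q)·1 ⟹ 9 + (-5)q = 1 + 6q ⟹ q = 8/11.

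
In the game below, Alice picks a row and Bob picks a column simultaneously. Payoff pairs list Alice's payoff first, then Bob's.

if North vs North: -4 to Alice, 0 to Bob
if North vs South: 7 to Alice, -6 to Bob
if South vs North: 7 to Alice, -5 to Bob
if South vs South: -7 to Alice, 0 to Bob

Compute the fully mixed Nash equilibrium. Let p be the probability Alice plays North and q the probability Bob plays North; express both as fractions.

In a mixed NE each player is indifferent between their pure strategies, so the opponent's mix sets the indifference.
Bob indifferent between North and South: p·0 + (1−p)·(-5) = p·(-6) + (1−p)·0 ⟹ (-5) + 5p = 0 + (-6)p ⟹ p = 5/11.
Alice indifferent between North and South: q·(-4) + (1−q)·7 = q·7 + (1−q)·(-7) ⟹ 7 + (-11)q = (-7) + 14q ⟹ q = 14/25.

p = 5/11, q = 14/25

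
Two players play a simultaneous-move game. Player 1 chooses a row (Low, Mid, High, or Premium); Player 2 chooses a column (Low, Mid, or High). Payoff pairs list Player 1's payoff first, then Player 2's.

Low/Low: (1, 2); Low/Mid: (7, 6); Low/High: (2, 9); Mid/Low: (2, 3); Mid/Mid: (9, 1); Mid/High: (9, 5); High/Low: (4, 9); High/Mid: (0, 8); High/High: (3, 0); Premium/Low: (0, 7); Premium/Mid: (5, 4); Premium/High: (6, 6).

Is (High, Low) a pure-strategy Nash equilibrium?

Yes

Holding Player 2 at Low: Player 1 gets 4 from High, versus 1 from Low, 2 from Mid, 0 from Premium. No profitable deviation for Player 1.
Holding Player 1 at High: Player 2 gets 9 from Low, versus 8 from Mid, 0 from High. No profitable deviation for Player 2 either.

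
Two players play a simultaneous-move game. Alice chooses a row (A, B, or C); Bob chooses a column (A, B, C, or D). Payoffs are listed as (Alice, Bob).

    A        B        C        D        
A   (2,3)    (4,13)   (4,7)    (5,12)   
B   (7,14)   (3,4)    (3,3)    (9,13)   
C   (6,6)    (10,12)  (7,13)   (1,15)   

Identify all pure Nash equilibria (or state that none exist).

Find each player's best response to every opponent strategy; NE are the intersections.
Alice's best responses — vs A: B (payoff 7); vs B: C (payoff 10); vs C: C (payoff 7); vs D: B (payoff 9).
Bob's best responses — vs A: B (payoff 13); vs B: A (payoff 14); vs C: D (payoff 15).
The only mutual best response is (B, A); neither player gains by switching there.

(B, A)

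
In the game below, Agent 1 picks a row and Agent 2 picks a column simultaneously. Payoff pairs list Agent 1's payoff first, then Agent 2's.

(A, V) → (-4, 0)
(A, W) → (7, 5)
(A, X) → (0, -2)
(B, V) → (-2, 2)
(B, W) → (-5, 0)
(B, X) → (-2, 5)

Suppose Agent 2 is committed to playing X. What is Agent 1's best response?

A

With Agent 2 fixed at X, Agent 1's payoffs are: A → 0, B → -2.
The maximum is 0, achieved by A.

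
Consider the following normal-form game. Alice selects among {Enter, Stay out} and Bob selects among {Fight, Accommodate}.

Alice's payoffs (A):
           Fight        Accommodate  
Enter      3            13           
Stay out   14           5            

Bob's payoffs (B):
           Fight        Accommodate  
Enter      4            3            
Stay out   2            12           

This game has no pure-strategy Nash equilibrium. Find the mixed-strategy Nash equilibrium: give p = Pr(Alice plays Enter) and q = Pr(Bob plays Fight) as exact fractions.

In a mixed NE each player is indifferent between their pure strategies, so the opponent's mix sets the indifference.
Bob indifferent between Fight and Accommodate: p·4 + (1−p)·2 = p·3 + (1−p)·12 ⟹ 2 + 2p = 12 + (-9)p ⟹ p = 10/11.
Alice indifferent between Enter and Stay out: q·3 + (1−q)·13 = q·14 + (1−q)·5 ⟹ 13 + (-10)q = 5 + 9q ⟹ q = 8/19.

p = 10/11, q = 8/19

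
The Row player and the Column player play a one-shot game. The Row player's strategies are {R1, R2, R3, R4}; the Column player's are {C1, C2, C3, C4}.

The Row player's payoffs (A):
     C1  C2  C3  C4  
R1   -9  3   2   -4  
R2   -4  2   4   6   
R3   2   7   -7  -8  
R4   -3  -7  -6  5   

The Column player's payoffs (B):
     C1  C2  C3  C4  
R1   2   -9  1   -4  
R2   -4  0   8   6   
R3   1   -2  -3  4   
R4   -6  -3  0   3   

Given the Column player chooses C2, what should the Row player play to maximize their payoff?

R3

With the Column player fixed at C2, the Row player's payoffs are: R1 → 3, R2 → 2, R3 → 7, R4 → -7.
The maximum is 7, achieved by R3.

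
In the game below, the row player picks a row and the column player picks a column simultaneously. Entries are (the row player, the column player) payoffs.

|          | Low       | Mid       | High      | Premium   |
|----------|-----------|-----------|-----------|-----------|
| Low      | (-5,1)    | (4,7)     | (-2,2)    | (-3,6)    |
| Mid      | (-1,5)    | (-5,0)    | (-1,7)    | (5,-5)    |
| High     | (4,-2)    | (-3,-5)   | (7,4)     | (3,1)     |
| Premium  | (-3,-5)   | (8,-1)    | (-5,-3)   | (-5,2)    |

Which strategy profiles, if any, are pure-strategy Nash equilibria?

A profile is a Nash equilibrium when each player is best-responding to the other.
The row player's best responses — vs Low: High (payoff 4); vs Mid: Premium (payoff 8); vs High: High (payoff 7); vs Premium: Mid (payoff 5).
The column player's best responses — vs Low: Mid (payoff 7); vs Mid: High (payoff 7); vs High: High (payoff 4); vs Premium: Premium (payoff 2).
The only mutual best response is (High, High); neither player gains by switching there.

(High, High)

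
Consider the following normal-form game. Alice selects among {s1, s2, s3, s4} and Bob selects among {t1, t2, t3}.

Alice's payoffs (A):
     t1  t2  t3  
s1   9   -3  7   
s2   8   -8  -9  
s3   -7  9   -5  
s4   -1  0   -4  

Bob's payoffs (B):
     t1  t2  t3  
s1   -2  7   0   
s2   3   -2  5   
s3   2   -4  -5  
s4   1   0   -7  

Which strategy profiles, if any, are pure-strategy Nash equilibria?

There is no pure-strategy Nash equilibrium

Check mutual best responses: a cell is a NE iff neither player can gain by unilaterally deviating.
Alice's best responses — vs t1: s1 (payoff 9); vs t2: s3 (payoff 9); vs t3: s1 (payoff 7).
Bob's best responses — vs s1: t2 (payoff 7); vs s2: t3 (payoff 5); vs s3: t1 (payoff 2); vs s4: t1 (payoff 1).
No cell has both players best-responding. For instance, Alice's best reply to t2 is s3, but against s3 Bob prefers t1 over t2.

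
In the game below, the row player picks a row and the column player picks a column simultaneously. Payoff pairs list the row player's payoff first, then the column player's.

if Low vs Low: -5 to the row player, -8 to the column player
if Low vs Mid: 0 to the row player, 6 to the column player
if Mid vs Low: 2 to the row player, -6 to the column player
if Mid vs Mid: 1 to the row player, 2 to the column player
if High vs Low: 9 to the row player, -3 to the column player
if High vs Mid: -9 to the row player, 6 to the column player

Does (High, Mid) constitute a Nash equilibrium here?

No

Holding the column player at Mid: the row player gets -9 from High but could get 1 by switching to Mid. The row player has a profitable deviation.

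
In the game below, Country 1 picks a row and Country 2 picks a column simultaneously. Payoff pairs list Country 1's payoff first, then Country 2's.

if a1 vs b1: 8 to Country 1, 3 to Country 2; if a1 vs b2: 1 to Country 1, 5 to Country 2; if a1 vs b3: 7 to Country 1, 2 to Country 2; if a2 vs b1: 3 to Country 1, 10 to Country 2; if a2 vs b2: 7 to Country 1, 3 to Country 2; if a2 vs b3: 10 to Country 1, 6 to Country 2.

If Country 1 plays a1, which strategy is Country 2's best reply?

With Country 1 fixed at a1, Country 2's payoffs are: b1 → 3, b2 → 5, b3 → 2.
The maximum is 5, achieved by b2.

b2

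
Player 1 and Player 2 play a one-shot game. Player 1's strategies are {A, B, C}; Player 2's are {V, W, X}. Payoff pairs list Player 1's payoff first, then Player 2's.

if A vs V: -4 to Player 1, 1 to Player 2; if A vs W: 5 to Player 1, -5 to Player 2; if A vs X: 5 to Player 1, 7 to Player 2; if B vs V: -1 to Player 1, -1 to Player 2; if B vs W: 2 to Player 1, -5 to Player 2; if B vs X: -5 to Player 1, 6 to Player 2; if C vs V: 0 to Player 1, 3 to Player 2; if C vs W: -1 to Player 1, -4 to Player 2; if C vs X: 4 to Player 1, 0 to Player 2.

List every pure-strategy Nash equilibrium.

Find each player's best response to every opponent strategy; NE are the intersections.
Player 1's best responses — vs V: C (payoff 0); vs W: A (payoff 5); vs X: A (payoff 5).
Player 2's best responses — vs A: X (payoff 7); vs B: X (payoff 6); vs C: V (payoff 3).
Mutual best responses occur at (A, X) and (C, V); at each, neither player gains by switching.

(A, X) and (C, V)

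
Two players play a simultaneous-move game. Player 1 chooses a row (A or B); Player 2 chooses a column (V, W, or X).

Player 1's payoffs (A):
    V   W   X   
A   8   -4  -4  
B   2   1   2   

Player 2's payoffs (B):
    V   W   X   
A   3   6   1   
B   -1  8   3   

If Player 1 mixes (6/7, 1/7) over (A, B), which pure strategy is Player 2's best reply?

W

Compute Player 2's expected payoff from each pure strategy against the given mix.
V: (6/7)·3 + (1/7)·(-1) = 17/7
W: (6/7)·6 + (1/7)·8 = 44/7
X: (6/7)·1 + (1/7)·3 = 9/7
Highest expected payoff is 44/7, from W.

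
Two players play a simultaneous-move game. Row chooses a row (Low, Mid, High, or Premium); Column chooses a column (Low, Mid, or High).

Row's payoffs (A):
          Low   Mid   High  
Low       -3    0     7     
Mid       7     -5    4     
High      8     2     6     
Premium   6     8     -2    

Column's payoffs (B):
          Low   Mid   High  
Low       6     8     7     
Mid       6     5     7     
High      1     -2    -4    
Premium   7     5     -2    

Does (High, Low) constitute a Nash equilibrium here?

Holding Column at Low: Row gets 8 from High, versus -3 from Low, 7 from Mid, 6 from Premium. No profitable deviation for Row.
Holding Row at High: Column gets 1 from Low, versus -2 from Mid, -4 from High. No profitable deviation for Column either.

Yes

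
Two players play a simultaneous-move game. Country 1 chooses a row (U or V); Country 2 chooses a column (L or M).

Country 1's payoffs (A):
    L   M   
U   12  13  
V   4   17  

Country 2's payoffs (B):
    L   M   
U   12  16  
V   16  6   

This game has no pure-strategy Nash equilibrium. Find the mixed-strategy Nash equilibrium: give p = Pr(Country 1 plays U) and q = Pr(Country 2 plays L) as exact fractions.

Each player's mixing probability is pinned down by making the *other* player indifferent.
Country 2 indifferent between L and M: p·12 + (1−p)·16 = p·16 + (1−p)·6 ⟹ 16 + (-4)p = 6 + 10p ⟹ p = 5/7.
Country 1 indifferent between U and V: q·12 + (1−q)·13 = q·4 + (1−q)·17 ⟹ 13 + (-1)q = 17 + (-13)q ⟹ q = 1/3.

p = 5/7, q = 1/3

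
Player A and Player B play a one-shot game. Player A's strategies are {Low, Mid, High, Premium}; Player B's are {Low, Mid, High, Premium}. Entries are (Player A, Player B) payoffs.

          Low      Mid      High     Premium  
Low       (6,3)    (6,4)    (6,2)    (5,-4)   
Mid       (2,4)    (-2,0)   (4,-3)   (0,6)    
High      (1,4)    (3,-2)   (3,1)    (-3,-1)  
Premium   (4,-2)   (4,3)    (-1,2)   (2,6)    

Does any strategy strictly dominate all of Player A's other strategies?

Low

Check whether one of Player A's strategies beats all alternatives regardless of what the opponent does.
Low strictly dominates: vs Low: 6 > each of {2, 1, 4}; vs Mid: 6 > each of {-2, 3, 4}; vs High: 6 > each of {4, 3, -1}; vs Premium: 5 > each of {0, -3, 2}.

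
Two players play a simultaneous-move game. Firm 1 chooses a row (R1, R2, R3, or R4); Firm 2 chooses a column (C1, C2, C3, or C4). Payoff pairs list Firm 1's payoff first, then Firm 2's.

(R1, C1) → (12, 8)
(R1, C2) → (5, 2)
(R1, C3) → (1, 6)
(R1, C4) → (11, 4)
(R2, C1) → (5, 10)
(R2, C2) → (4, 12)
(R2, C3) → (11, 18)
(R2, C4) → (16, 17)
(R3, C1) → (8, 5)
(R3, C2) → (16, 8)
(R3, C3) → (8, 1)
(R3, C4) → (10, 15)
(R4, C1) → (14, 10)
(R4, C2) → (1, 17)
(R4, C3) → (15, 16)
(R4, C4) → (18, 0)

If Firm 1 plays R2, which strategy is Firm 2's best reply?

C3

With Firm 1 fixed at R2, Firm 2's payoffs are: C1 → 10, C2 → 12, C3 → 18, C4 → 17.
The maximum is 18, achieved by C3.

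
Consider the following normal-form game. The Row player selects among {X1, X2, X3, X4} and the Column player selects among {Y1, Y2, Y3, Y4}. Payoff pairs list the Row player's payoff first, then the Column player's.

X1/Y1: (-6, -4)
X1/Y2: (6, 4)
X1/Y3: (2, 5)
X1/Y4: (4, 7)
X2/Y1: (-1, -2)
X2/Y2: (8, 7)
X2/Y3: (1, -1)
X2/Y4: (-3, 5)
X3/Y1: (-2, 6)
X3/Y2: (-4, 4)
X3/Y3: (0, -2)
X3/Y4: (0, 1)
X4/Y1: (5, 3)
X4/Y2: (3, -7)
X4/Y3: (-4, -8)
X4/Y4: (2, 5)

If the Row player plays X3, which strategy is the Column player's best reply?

Y1

With the Row player fixed at X3, the Column player's payoffs are: Y1 → 6, Y2 → 4, Y3 → -2, Y4 → 1.
The maximum is 6, achieved by Y1.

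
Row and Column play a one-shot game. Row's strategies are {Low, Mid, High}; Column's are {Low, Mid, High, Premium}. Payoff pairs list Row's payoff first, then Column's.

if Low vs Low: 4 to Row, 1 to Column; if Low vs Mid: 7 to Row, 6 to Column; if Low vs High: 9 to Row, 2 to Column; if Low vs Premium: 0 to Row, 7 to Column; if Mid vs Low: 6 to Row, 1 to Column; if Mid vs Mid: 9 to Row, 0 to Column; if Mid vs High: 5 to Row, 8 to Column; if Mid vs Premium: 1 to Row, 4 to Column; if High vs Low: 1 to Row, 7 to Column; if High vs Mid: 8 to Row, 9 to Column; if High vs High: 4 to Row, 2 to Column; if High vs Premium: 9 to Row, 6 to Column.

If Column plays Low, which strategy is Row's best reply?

Mid

With Column fixed at Low, Row's payoffs are: Low → 4, Mid → 6, High → 1.
The maximum is 6, achieved by Mid.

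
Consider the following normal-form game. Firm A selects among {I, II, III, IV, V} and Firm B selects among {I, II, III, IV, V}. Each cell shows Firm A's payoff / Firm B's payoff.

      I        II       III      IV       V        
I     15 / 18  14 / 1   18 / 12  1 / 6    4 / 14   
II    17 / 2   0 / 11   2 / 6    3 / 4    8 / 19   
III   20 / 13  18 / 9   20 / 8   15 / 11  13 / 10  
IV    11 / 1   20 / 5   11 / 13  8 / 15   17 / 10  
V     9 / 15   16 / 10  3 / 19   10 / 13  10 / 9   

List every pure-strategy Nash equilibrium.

(III, I)

Check mutual best responses: a cell is a NE iff neither player can gain by unilaterally deviating.
Firm A's best responses — vs I: III (payoff 20); vs II: IV (payoff 20); vs III: III (payoff 20); vs IV: III (payoff 15); vs V: IV (payoff 17).
Firm B's best responses — vs I: I (payoff 18); vs II: V (payoff 19); vs III: I (payoff 13); vs IV: IV (payoff 15); vs V: III (payoff 19).
The only mutual best response is (III, I); neither player gains by switching there.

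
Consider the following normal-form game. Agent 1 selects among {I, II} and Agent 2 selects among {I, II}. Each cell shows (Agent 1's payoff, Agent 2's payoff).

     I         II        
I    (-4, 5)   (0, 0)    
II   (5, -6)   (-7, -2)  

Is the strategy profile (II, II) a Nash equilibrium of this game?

Holding Agent 2 at II: Agent 1 gets -7 from II but could get 0 by switching to I. Agent 1 has a profitable deviation.

No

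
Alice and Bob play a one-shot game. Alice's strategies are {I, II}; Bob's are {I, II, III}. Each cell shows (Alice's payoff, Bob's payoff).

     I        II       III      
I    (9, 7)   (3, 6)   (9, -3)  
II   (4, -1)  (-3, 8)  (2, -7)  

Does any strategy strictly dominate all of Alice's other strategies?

I

Check whether one of Alice's strategies beats all alternatives regardless of what the opponent does.
I strictly dominates: vs I: 9 > 4; vs II: 3 > -3; vs III: 9 > 2.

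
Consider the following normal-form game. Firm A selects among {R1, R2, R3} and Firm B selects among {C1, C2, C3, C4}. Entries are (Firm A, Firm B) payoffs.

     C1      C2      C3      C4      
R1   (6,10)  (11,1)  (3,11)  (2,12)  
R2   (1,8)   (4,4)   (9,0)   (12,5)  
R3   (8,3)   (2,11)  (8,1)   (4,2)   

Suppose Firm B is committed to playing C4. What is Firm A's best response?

R2

With Firm B fixed at C4, Firm A's payoffs are: R1 → 2, R2 → 12, R3 → 4.
The maximum is 12, achieved by R2.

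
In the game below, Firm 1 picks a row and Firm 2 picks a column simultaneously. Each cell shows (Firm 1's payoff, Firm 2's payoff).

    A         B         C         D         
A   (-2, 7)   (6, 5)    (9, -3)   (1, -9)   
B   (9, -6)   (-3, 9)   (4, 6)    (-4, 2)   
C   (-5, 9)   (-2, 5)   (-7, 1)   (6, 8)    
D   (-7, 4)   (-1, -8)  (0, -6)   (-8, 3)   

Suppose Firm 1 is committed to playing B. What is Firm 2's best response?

B

With Firm 1 fixed at B, Firm 2's payoffs are: A → -6, B → 9, C → 6, D → 2.
The maximum is 9, achieved by B.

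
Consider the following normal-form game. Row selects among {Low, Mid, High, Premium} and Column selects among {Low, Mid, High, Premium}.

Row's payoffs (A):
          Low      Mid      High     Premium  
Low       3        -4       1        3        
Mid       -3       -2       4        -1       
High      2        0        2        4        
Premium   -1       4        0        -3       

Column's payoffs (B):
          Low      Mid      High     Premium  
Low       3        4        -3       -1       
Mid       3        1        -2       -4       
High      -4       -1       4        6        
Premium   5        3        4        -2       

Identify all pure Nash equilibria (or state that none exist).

(High, Premium)

Find each player's best response to every opponent strategy; NE are the intersections.
Row's best responses — vs Low: Low (payoff 3); vs Mid: Premium (payoff 4); vs High: Mid (payoff 4); vs Premium: High (payoff 4).
Column's best responses — vs Low: Mid (payoff 4); vs Mid: Low (payoff 3); vs High: Premium (payoff 6); vs Premium: Low (payoff 5).
The only mutual best response is (High, Premium); neither player gains by switching there.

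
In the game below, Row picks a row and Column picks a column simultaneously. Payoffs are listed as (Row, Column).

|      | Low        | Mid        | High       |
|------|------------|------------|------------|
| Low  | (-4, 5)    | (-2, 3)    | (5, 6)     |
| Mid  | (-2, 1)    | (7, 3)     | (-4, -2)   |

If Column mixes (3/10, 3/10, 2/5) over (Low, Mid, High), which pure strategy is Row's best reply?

Compute Row's expected payoff from each pure strategy against the given mix.
Low: (3/10)·(-4) + (3/10)·(-2) + (2/5)·5 = 1/5
Mid: (3/10)·(-2) + (3/10)·7 + (2/5)·(-4) = -1/10
Highest expected payoff is 1/5, from Low.

Low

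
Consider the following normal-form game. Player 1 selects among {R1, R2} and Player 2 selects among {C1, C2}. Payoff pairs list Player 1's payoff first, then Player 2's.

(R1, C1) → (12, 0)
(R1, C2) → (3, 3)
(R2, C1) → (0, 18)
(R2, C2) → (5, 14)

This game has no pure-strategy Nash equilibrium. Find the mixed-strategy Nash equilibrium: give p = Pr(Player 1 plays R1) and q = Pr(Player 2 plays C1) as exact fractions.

In a mixed NE each player is indifferent between their pure strategies, so the opponent's mix sets the indifference.
Player 2 indifferent between C1 and C2: p·0 + (1−p)·18 = p·3 + (1−p)·14 ⟹ 18 + (-18)p = 14 + (-11)p ⟹ p = 4/7.
Player 1 indifferent between R1 and R2: q·12 + (1−q)·3 = q·0 + (1−q)·5 ⟹ 3 + 9q = 5 + (-5)q ⟹ q = 1/7.

p = 4/7, q = 1/7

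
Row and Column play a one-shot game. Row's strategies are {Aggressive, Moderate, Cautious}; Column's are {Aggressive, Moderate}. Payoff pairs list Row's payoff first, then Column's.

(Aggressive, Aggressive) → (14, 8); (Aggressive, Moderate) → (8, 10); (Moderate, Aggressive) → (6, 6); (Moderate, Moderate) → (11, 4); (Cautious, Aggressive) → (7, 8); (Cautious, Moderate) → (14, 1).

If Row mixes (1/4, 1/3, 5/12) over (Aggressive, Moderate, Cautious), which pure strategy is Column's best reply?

Aggressive

Compute Column's expected payoff from each pure strategy against the given mix.
Aggressive: (1/4)·8 + (1/3)·6 + (5/12)·8 = 22/3
Moderate: (1/4)·10 + (1/3)·4 + (5/12)·1 = 17/4
Highest expected payoff is 22/3, from Aggressive.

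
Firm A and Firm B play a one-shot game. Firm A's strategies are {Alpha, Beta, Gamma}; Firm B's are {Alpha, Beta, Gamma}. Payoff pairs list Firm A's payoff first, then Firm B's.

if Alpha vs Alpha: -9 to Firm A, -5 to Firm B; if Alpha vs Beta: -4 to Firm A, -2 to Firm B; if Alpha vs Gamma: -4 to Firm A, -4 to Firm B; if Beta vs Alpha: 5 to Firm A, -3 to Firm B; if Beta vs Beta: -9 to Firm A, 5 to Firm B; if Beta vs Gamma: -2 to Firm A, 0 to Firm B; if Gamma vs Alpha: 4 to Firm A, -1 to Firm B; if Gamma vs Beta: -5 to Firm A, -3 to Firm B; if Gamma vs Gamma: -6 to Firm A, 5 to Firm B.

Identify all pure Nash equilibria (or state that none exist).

Check mutual best responses: a cell is a NE iff neither player can gain by unilaterally deviating.
Firm A's best responses — vs Alpha: Beta (payoff 5); vs Beta: Alpha (payoff -4); vs Gamma: Beta (payoff -2).
Firm B's best responses — vs Alpha: Beta (payoff -2); vs Beta: Beta (payoff 5); vs Gamma: Gamma (payoff 5).
The only mutual best response is (Alpha, Beta); neither player gains by switching there.

(Alpha, Beta)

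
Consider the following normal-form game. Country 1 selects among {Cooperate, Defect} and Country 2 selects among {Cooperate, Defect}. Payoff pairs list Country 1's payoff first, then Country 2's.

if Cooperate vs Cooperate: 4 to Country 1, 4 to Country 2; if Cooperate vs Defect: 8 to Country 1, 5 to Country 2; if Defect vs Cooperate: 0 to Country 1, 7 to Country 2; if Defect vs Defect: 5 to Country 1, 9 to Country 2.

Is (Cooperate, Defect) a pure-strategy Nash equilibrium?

Holding Country 2 at Defect: Country 1 gets 8 from Cooperate, versus 5 from Defect. No profitable deviation for Country 1.
Holding Country 1 at Cooperate: Country 2 gets 5 from Defect, versus 4 from Cooperate. No profitable deviation for Country 2 either.

Yes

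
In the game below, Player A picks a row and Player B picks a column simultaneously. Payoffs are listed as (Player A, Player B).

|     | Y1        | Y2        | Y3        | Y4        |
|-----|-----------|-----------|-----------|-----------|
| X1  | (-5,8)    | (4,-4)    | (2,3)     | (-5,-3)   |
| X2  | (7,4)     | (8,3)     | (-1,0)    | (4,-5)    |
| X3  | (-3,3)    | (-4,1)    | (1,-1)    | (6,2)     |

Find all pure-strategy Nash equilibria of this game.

Find each player's best response to every opponent strategy; NE are the intersections.
Player A's best responses — vs Y1: X2 (payoff 7); vs Y2: X2 (payoff 8); vs Y3: X1 (payoff 2); vs Y4: X3 (payoff 6).
Player B's best responses — vs X1: Y1 (payoff 8); vs X2: Y1 (payoff 4); vs X3: Y1 (payoff 3).
The only mutual best response is (X2, Y1); neither player gains by switching there.

(X2, Y1)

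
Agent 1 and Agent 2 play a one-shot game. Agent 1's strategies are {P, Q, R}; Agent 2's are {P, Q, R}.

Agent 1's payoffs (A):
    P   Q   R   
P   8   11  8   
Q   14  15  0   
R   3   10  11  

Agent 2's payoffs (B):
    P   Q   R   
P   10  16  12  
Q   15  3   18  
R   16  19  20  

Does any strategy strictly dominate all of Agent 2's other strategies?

Check whether one of Agent 2's strategies beats all alternatives regardless of what the opponent does.
P is not dominant: against P, Q gives 16 > 10.
Q is not dominant: against Q, P gives 15 > 3.
R is not dominant: against P, Q gives 16 > 12.
No single strategy is best against every opponent action.

No strictly dominant strategy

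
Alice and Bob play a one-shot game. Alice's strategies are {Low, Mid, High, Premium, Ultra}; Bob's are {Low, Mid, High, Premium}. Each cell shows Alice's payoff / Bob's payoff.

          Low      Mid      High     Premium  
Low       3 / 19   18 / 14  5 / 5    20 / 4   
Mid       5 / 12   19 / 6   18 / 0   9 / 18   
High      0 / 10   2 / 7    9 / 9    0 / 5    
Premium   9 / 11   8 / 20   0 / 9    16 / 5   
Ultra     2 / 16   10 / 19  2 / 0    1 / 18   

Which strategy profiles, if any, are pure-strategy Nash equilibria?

Check mutual best responses: a cell is a NE iff neither player can gain by unilaterally deviating.
Alice's best responses — vs Low: Premium (payoff 9); vs Mid: Mid (payoff 19); vs High: Mid (payoff 18); vs Premium: Low (payoff 20).
Bob's best responses — vs Low: Low (payoff 19); vs Mid: Premium (payoff 18); vs High: Low (payoff 10); vs Premium: Mid (payoff 20); vs Ultra: Mid (payoff 19).
No cell has both players best-responding. For instance, Alice's best reply to High is Mid, but against Mid Bob prefers Premium over High.

There is no pure-strategy Nash equilibrium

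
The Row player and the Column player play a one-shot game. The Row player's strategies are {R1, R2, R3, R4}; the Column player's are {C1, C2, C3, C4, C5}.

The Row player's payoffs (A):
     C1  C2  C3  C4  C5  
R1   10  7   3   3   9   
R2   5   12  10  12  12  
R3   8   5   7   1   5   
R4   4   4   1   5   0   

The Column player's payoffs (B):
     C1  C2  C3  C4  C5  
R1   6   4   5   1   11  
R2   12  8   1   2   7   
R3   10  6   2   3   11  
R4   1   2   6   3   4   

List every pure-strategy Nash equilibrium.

Find each player's best response to every opponent strategy; NE are the intersections.
The Row player's best responses — vs C1: R1 (payoff 10); vs C2: R2 (payoff 12); vs C3: R2 (payoff 10); vs C4: R2 (payoff 12); vs C5: R2 (payoff 12).
The Column player's best responses — vs R1: C5 (payoff 11); vs R2: C1 (payoff 12); vs R3: C5 (payoff 11); vs R4: C3 (payoff 6).
No cell has both players best-responding. For instance, the Row player's best reply to C3 is R2, but against R2 the Column player prefers C1 over C3.

There is no pure-strategy Nash equilibrium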